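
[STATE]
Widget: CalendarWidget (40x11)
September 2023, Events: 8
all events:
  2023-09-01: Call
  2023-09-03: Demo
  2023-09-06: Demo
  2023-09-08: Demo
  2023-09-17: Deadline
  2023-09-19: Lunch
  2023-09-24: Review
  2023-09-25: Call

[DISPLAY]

             September 2023             
Mo Tu We Th Fr Sa Su                    
             1*  2  3*                  
 4  5  6*  7  8*  9 10                  
11 12 13 14 15 16 17*                   
18 19* 20 21 22 23 24*                  
25* 26 27 28 29 30                      
                                        
                                        
                                        
                                        


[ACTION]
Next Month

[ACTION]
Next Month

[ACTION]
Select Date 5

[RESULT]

             November 2023              
Mo Tu We Th Fr Sa Su                    
       1  2  3  4 [ 5]                  
 6  7  8  9 10 11 12                    
13 14 15 16 17 18 19                    
20 21 22 23 24 25 26                    
27 28 29 30                             
                                        
                                        
                                        
                                        


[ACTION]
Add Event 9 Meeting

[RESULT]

             November 2023              
Mo Tu We Th Fr Sa Su                    
       1  2  3  4 [ 5]                  
 6  7  8  9* 10 11 12                   
13 14 15 16 17 18 19                    
20 21 22 23 24 25 26                    
27 28 29 30                             
                                        
                                        
                                        
                                        


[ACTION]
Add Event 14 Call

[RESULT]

             November 2023              
Mo Tu We Th Fr Sa Su                    
       1  2  3  4 [ 5]                  
 6  7  8  9* 10 11 12                   
13 14* 15 16 17 18 19                   
20 21 22 23 24 25 26                    
27 28 29 30                             
                                        
                                        
                                        
                                        


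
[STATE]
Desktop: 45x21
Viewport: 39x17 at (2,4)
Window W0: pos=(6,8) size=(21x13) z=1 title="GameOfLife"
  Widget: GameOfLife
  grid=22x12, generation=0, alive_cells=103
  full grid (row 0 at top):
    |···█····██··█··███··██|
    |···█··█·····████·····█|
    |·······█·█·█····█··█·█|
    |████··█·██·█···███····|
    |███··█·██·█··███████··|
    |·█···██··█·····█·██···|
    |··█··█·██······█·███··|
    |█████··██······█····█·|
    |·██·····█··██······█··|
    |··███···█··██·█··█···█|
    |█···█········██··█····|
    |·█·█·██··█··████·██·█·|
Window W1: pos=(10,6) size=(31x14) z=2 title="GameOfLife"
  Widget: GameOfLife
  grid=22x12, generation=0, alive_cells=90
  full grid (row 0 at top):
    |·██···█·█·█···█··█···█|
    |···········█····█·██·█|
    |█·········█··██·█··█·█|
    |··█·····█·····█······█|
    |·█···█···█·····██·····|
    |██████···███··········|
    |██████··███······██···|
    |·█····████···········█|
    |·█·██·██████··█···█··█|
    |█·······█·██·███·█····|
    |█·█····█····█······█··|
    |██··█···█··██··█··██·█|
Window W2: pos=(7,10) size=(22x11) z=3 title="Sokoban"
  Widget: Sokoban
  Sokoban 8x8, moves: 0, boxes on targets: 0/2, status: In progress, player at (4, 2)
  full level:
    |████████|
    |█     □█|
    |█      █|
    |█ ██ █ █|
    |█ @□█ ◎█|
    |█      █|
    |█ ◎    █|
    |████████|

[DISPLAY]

                                       
                                       
        ┏━━━━━━━━━━━━━━━━━━━━━━━━━━━━━┓
        ┃ GameOfLife                  ┃
    ┏━━━┠─────────────────────────────┨
    ┃ Ga┃Gen: 0                       ┃
    ┠┏━━━━━━━━━━━━━━━━━━━━┓██·█       ┃
    ┃┃ Sokoban            ┃·█·█       ┃
    ┃┠────────────────────┨···█       ┃
    ┃┃████████            ┃····       ┃
    ┃┃█     □█            ┃····       ┃
    ┃┃█      █            ┃█···       ┃
    ┃┃█ ██ █ █            ┃···█       ┃
    ┃┃█ @□█ ◎█            ┃█··█       ┃
    ┃┃█      █            ┃····       ┃
    ┃┃█ ◎    █            ┃━━━━━━━━━━━┛
    ┗┗━━━━━━━━━━━━━━━━━━━━┛            


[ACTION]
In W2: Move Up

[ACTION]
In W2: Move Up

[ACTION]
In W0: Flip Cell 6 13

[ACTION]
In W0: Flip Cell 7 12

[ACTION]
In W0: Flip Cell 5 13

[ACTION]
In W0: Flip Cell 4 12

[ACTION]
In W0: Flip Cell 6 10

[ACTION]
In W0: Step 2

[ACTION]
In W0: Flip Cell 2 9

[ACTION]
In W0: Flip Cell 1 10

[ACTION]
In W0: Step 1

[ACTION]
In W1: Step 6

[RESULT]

                                       
                                       
        ┏━━━━━━━━━━━━━━━━━━━━━━━━━━━━━┓
        ┃ GameOfLife                  ┃
    ┏━━━┠─────────────────────────────┨
    ┃ Ga┃Gen: 6                       ┃
    ┠┏━━━━━━━━━━━━━━━━━━━━┓···█       ┃
    ┃┃ Sokoban            ┃█··█       ┃
    ┃┠────────────────────┨·██·       ┃
    ┃┃████████            ┃·██·       ┃
    ┃┃█     □█            ┃██··       ┃
    ┃┃█      █            ┃·█··       ┃
    ┃┃█ ██ █ █            ┃····       ┃
    ┃┃█ @□█ ◎█            ┃·█··       ┃
    ┃┃█      █            ┃····       ┃
    ┃┃█ ◎    █            ┃━━━━━━━━━━━┛
    ┗┗━━━━━━━━━━━━━━━━━━━━┛            


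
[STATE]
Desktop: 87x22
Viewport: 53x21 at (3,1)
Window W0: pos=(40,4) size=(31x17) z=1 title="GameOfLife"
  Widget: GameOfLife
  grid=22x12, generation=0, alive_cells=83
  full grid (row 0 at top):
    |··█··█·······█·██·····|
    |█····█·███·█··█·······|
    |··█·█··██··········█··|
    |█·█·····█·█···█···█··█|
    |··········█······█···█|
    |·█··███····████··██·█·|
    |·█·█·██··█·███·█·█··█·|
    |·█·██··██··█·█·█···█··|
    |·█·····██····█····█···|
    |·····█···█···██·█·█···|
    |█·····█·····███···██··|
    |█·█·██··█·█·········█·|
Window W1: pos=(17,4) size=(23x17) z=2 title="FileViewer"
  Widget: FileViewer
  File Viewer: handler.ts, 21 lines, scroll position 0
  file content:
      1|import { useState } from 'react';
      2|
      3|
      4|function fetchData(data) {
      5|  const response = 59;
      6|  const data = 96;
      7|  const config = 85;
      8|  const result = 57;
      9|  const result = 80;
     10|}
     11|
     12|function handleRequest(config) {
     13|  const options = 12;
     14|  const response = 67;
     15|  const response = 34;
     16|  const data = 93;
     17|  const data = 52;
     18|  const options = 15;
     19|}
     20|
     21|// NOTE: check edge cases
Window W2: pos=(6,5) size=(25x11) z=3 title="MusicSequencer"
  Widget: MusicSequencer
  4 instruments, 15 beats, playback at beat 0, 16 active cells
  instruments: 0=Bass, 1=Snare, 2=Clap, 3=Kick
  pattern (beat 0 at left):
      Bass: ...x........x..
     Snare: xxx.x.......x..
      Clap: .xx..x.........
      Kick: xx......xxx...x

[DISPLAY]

                                                     
                                                     
                                                     
              ┏━━━━━━━━━━━━━━━━━━━━━┓┏━━━━━━━━━━━━━━━
   ┏━━━━━━━━━━━━━━━━━━━━━━━┓        ┃┃ GameOfLife    
   ┃ MusicSequencer        ┃────────┨┠───────────────
   ┠───────────────────────┨tate } ▲┃┃Gen: 0         
   ┃      ▼12345678901234  ┃       █┃┃··█··█·······█·
   ┃  Bass···█········█··  ┃       ░┃┃█····█·███·█··█
   ┃ Snare███·█·······█··  ┃hData(d░┃┃··█·█··██······
   ┃  Clap·██··█·········  ┃nse = 5░┃┃█·█·····█·█···█
   ┃  Kick██······███···█  ┃= 96;  ░┃┃··········█····
   ┃                       ┃g = 85;░┃┃·█··███····████
   ┃                       ┃t = 57;░┃┃·█·█·██··█·███·
   ┗━━━━━━━━━━━━━━━━━━━━━━━┛t = 80;░┃┃·█·██··██··█·█·
              ┃}                   ░┃┃·█·····██····█·
              ┃                    ░┃┃·····█···█···██
              ┃function handleReque░┃┃█·····█·····███
              ┃  const options = 12▼┃┃█·█·██··█·█····
              ┗━━━━━━━━━━━━━━━━━━━━━┛┗━━━━━━━━━━━━━━━
                                                     


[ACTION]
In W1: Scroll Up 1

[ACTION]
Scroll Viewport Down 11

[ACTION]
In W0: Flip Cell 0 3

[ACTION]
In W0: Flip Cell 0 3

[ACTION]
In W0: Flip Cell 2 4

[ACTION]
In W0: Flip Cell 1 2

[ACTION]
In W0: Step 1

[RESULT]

                                                     
                                                     
                                                     
              ┏━━━━━━━━━━━━━━━━━━━━━┓┏━━━━━━━━━━━━━━━
   ┏━━━━━━━━━━━━━━━━━━━━━━━┓        ┃┃ GameOfLife    
   ┃ MusicSequencer        ┃────────┨┠───────────────
   ┠───────────────────────┨tate } ▲┃┃Gen: 1         
   ┃      ▼12345678901234  ┃       █┃┃·█····█·█·····█
   ┃  Bass···█········█··  ┃       ░┃┃··██···█·█····█
   ┃ Snare███·█·······█··  ┃hData(d░┃┃··██··█···█····
   ┃  Clap·██··█·········  ┃nse = 5░┃┃·█·····██······
   ┃  Kick██······███···█  ┃= 96;  ░┃┃·█···█···██·█·█
   ┃                       ┃g = 85;░┃┃··█·█·█·······█
   ┃                       ┃t = 57;░┃┃██·█····█······
   ┗━━━━━━━━━━━━━━━━━━━━━━━┛t = 80;░┃┃██·███···███·█·
              ┃}                   ░┃┃··█·█·██·█···█·
              ┃                    ░┃┃······███······
              ┃function handleReque░┃┃·█··█·█··█··█·█
              ┃  const options = 12▼┃┃·█···█·······█·
              ┗━━━━━━━━━━━━━━━━━━━━━┛┗━━━━━━━━━━━━━━━
                                                     


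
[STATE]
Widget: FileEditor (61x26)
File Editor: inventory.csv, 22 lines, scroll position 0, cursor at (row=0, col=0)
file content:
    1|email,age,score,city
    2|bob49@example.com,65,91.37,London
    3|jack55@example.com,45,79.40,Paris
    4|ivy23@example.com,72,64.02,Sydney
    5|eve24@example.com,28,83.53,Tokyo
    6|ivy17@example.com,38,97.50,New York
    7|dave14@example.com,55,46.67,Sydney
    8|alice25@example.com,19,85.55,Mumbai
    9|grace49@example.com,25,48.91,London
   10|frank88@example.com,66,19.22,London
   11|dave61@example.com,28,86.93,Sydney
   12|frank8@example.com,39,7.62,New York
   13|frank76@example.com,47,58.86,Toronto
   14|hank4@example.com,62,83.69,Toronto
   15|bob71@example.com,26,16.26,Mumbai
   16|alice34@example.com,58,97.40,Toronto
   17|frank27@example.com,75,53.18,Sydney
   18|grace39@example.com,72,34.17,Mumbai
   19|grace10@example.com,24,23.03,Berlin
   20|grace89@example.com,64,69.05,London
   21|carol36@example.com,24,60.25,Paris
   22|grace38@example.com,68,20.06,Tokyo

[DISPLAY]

█mail,age,score,city                                        ▲
bob49@example.com,65,91.37,London                           █
jack55@example.com,45,79.40,Paris                           ░
ivy23@example.com,72,64.02,Sydney                           ░
eve24@example.com,28,83.53,Tokyo                            ░
ivy17@example.com,38,97.50,New York                         ░
dave14@example.com,55,46.67,Sydney                          ░
alice25@example.com,19,85.55,Mumbai                         ░
grace49@example.com,25,48.91,London                         ░
frank88@example.com,66,19.22,London                         ░
dave61@example.com,28,86.93,Sydney                          ░
frank8@example.com,39,7.62,New York                         ░
frank76@example.com,47,58.86,Toronto                        ░
hank4@example.com,62,83.69,Toronto                          ░
bob71@example.com,26,16.26,Mumbai                           ░
alice34@example.com,58,97.40,Toronto                        ░
frank27@example.com,75,53.18,Sydney                         ░
grace39@example.com,72,34.17,Mumbai                         ░
grace10@example.com,24,23.03,Berlin                         ░
grace89@example.com,64,69.05,London                         ░
carol36@example.com,24,60.25,Paris                          ░
grace38@example.com,68,20.06,Tokyo                          ░
                                                            ░
                                                            ░
                                                            ░
                                                            ▼


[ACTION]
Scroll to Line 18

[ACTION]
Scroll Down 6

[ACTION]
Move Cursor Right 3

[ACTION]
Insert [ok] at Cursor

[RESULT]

emaok█l,age,score,city                                      ▲
bob49@example.com,65,91.37,London                           █
jack55@example.com,45,79.40,Paris                           ░
ivy23@example.com,72,64.02,Sydney                           ░
eve24@example.com,28,83.53,Tokyo                            ░
ivy17@example.com,38,97.50,New York                         ░
dave14@example.com,55,46.67,Sydney                          ░
alice25@example.com,19,85.55,Mumbai                         ░
grace49@example.com,25,48.91,London                         ░
frank88@example.com,66,19.22,London                         ░
dave61@example.com,28,86.93,Sydney                          ░
frank8@example.com,39,7.62,New York                         ░
frank76@example.com,47,58.86,Toronto                        ░
hank4@example.com,62,83.69,Toronto                          ░
bob71@example.com,26,16.26,Mumbai                           ░
alice34@example.com,58,97.40,Toronto                        ░
frank27@example.com,75,53.18,Sydney                         ░
grace39@example.com,72,34.17,Mumbai                         ░
grace10@example.com,24,23.03,Berlin                         ░
grace89@example.com,64,69.05,London                         ░
carol36@example.com,24,60.25,Paris                          ░
grace38@example.com,68,20.06,Tokyo                          ░
                                                            ░
                                                            ░
                                                            ░
                                                            ▼


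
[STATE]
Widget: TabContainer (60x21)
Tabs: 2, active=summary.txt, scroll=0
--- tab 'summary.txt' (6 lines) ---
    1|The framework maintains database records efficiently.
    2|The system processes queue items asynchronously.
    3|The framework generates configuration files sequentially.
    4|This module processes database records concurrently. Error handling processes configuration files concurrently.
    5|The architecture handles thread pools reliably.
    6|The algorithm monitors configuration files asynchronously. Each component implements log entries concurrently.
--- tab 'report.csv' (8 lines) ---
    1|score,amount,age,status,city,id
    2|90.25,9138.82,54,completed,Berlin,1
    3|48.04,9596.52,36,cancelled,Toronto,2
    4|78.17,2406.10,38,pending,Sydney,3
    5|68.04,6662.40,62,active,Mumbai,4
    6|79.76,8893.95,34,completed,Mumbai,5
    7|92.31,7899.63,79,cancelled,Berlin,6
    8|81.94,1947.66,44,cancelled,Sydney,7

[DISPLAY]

[summary.txt]│ report.csv                                   
────────────────────────────────────────────────────────────
The framework maintains database records efficiently.       
The system processes queue items asynchronously.            
The framework generates configuration files sequentially.   
This module processes database records concurrently. Error h
The architecture handles thread pools reliably.             
The algorithm monitors configuration files asynchronously. E
                                                            
                                                            
                                                            
                                                            
                                                            
                                                            
                                                            
                                                            
                                                            
                                                            
                                                            
                                                            
                                                            


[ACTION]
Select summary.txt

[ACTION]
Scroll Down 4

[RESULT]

[summary.txt]│ report.csv                                   
────────────────────────────────────────────────────────────
The architecture handles thread pools reliably.             
The algorithm monitors configuration files asynchronously. E
                                                            
                                                            
                                                            
                                                            
                                                            
                                                            
                                                            
                                                            
                                                            
                                                            
                                                            
                                                            
                                                            
                                                            
                                                            
                                                            
                                                            


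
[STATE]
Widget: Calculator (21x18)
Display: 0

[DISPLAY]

                    0
┌───┬───┬───┬───┐    
│ 7 │ 8 │ 9 │ ÷ │    
├───┼───┼───┼───┤    
│ 4 │ 5 │ 6 │ × │    
├───┼───┼───┼───┤    
│ 1 │ 2 │ 3 │ - │    
├───┼───┼───┼───┤    
│ 0 │ . │ = │ + │    
├───┼───┼───┼───┤    
│ C │ MC│ MR│ M+│    
└───┴───┴───┴───┘    
                     
                     
                     
                     
                     
                     


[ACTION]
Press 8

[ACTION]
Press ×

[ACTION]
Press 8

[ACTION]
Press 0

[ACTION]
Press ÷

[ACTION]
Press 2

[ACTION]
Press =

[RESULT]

                  320
┌───┬───┬───┬───┐    
│ 7 │ 8 │ 9 │ ÷ │    
├───┼───┼───┼───┤    
│ 4 │ 5 │ 6 │ × │    
├───┼───┼───┼───┤    
│ 1 │ 2 │ 3 │ - │    
├───┼───┼───┼───┤    
│ 0 │ . │ = │ + │    
├───┼───┼───┼───┤    
│ C │ MC│ MR│ M+│    
└───┴───┴───┴───┘    
                     
                     
                     
                     
                     
                     


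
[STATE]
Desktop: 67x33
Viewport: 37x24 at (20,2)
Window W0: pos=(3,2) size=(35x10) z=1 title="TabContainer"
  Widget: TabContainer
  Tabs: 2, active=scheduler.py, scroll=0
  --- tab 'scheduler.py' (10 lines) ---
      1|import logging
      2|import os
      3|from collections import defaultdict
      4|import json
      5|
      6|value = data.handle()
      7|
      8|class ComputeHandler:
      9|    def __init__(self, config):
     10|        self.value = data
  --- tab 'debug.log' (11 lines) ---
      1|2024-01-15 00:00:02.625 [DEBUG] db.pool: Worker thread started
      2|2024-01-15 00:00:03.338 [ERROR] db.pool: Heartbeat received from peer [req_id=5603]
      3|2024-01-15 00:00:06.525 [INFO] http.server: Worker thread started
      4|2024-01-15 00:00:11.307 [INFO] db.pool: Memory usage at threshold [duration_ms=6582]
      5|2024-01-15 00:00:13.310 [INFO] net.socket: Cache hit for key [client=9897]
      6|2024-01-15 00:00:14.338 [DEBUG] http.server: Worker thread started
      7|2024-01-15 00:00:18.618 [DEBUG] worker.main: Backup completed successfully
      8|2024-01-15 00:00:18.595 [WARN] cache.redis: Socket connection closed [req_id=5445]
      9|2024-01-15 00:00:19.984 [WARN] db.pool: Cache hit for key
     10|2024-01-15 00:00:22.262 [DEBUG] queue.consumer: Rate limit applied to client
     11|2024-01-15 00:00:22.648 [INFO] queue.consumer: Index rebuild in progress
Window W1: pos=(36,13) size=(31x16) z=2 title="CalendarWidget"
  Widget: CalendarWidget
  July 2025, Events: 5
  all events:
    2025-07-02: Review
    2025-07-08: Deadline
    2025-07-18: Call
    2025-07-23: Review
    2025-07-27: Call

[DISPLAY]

━━━━━━━━━━━━━━━━━┓                   
                 ┃                   
─────────────────┨                   
debug.log        ┃                   
─────────────────┃                   
                 ┃                   
                 ┃                   
 import defaultdi┃                   
                 ┃                   
━━━━━━━━━━━━━━━━━┛                   
                                     
                ┏━━━━━━━━━━━━━━━━━━━━
                ┃ CalendarWidget     
                ┠────────────────────
                ┃          July 2025 
                ┃Mo Tu We Th Fr Sa Su
                ┃    1  2*  3  4  5  
                ┃ 7  8*  9 10 11 12 1
                ┃14 15 16 17 18* 19 2
                ┃21 22 23* 24 25 26 2
                ┃28 29 30 31         
                ┃                    
                ┃                    
                ┃                    


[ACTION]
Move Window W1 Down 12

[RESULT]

━━━━━━━━━━━━━━━━━┓                   
                 ┃                   
─────────────────┨                   
debug.log        ┃                   
─────────────────┃                   
                 ┃                   
                 ┃                   
 import defaultdi┃                   
                 ┃                   
━━━━━━━━━━━━━━━━━┛                   
                                     
                                     
                                     
                                     
                                     
                ┏━━━━━━━━━━━━━━━━━━━━
                ┃ CalendarWidget     
                ┠────────────────────
                ┃          July 2025 
                ┃Mo Tu We Th Fr Sa Su
                ┃    1  2*  3  4  5  
                ┃ 7  8*  9 10 11 12 1
                ┃14 15 16 17 18* 19 2
                ┃21 22 23* 24 25 26 2


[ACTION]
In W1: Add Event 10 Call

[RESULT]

━━━━━━━━━━━━━━━━━┓                   
                 ┃                   
─────────────────┨                   
debug.log        ┃                   
─────────────────┃                   
                 ┃                   
                 ┃                   
 import defaultdi┃                   
                 ┃                   
━━━━━━━━━━━━━━━━━┛                   
                                     
                                     
                                     
                                     
                                     
                ┏━━━━━━━━━━━━━━━━━━━━
                ┃ CalendarWidget     
                ┠────────────────────
                ┃          July 2025 
                ┃Mo Tu We Th Fr Sa Su
                ┃    1  2*  3  4  5  
                ┃ 7  8*  9 10* 11 12 
                ┃14 15 16 17 18* 19 2
                ┃21 22 23* 24 25 26 2


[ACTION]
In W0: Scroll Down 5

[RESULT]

━━━━━━━━━━━━━━━━━┓                   
                 ┃                   
─────────────────┨                   
debug.log        ┃                   
─────────────────┃                   
dle()            ┃                   
                 ┃                   
dler:            ┃                   
(self, config):  ┃                   
━━━━━━━━━━━━━━━━━┛                   
                                     
                                     
                                     
                                     
                                     
                ┏━━━━━━━━━━━━━━━━━━━━
                ┃ CalendarWidget     
                ┠────────────────────
                ┃          July 2025 
                ┃Mo Tu We Th Fr Sa Su
                ┃    1  2*  3  4  5  
                ┃ 7  8*  9 10* 11 12 
                ┃14 15 16 17 18* 19 2
                ┃21 22 23* 24 25 26 2


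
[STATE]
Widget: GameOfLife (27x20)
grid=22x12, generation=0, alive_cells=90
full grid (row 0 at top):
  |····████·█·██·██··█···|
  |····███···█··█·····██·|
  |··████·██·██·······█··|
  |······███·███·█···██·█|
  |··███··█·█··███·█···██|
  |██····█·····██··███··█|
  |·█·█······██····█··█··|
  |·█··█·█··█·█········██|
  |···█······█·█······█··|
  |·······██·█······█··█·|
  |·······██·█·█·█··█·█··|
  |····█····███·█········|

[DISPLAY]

Gen: 0                     
····████·█·██·██··█···     
····███···█··█·····██·     
··████·██·██·······█··     
······███·███·█···██·█     
··███··█·█··███·█···██     
██····█·····██··███··█     
·█·█······██····█··█··     
·█··█·█··█·█········██     
···█······█·█······█··     
·······██·█······█··█·     
·······██·█·█·█··█·█··     
····█····███·█········     
                           
                           
                           
                           
                           
                           
                           


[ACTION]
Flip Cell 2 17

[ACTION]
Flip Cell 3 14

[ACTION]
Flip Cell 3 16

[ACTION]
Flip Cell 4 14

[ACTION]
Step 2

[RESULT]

Gen: 2                     
···········██·█····██·     
···········█··█···███·     
·············██··█····     
···██····█·····██·█·█·     
█████····██··········█     
█··███········█···██·█     
████·█···████··██····█     
····█···██···········█     
·······█··██······█··█     
······█····███····███·     
·······█······█····█··     
········████·█········     
                           
                           
                           
                           
                           
                           
                           


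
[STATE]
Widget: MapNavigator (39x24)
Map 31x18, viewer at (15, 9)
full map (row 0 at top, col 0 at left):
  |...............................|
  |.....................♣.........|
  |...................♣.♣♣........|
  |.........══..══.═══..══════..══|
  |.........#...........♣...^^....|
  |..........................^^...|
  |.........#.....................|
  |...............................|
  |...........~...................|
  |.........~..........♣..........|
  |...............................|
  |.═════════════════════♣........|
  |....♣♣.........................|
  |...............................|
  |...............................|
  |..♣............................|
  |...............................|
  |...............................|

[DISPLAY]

                                       
                                       
                                       
    ...............................    
    .....................♣.........    
    ...................♣.♣♣........    
    .........══..══.═══..══════..══    
    .........#...........♣...^^....    
    ..........................^^...    
    .........#.....................    
    ...............................    
    ...........~...................    
    .........~.....@....♣..........    
    ...............................    
    .═════════════════════♣........    
    ....♣♣.........................    
    ...............................    
    ...............................    
    ..♣............................    
    ...............................    
    ...............................    
                                       
                                       
                                       


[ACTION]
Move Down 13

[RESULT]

    ..........................^^...    
    .........#.....................    
    ...............................    
    ...........~...................    
    .........~..........♣..........    
    ...............................    
    .═════════════════════♣........    
    ....♣♣.........................    
    ...............................    
    ...............................    
    ..♣............................    
    ...............................    
    ...............@...............    
                                       
                                       
                                       
                                       
                                       
                                       
                                       
                                       
                                       
                                       
                                       


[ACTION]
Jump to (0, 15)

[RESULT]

                   .........══..══.═══.
                   .........#..........
                   ....................
                   .........#..........
                   ....................
                   ...........~........
                   .........~..........
                   ....................
                   .═══════════════════
                   ....♣♣..............
                   ....................
                   ....................
                   @.♣.................
                   ....................
                   ....................
                                       
                                       
                                       
                                       
                                       
                                       
                                       
                                       
                                       


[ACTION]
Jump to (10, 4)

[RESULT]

                                       
                                       
                                       
                                       
                                       
                                       
                                       
                                       
         ..............................
         .....................♣........
         ...................♣.♣♣.......
         .........══..══.═══..══════..═
         .........#@..........♣...^^...
         ..........................^^..
         .........#....................
         ..............................
         ...........~..................
         .........~..........♣.........
         ..............................
         .═════════════════════♣.......
         ....♣♣........................
         ..............................
         ..............................
         ..♣...........................


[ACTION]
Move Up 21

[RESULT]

                                       
                                       
                                       
                                       
                                       
                                       
                                       
                                       
                                       
                                       
                                       
                                       
         ..........@...................
         .....................♣........
         ...................♣.♣♣.......
         .........══..══.═══..══════..═
         .........#...........♣...^^...
         ..........................^^..
         .........#....................
         ..............................
         ...........~..................
         .........~..........♣.........
         ..............................
         .═════════════════════♣.......


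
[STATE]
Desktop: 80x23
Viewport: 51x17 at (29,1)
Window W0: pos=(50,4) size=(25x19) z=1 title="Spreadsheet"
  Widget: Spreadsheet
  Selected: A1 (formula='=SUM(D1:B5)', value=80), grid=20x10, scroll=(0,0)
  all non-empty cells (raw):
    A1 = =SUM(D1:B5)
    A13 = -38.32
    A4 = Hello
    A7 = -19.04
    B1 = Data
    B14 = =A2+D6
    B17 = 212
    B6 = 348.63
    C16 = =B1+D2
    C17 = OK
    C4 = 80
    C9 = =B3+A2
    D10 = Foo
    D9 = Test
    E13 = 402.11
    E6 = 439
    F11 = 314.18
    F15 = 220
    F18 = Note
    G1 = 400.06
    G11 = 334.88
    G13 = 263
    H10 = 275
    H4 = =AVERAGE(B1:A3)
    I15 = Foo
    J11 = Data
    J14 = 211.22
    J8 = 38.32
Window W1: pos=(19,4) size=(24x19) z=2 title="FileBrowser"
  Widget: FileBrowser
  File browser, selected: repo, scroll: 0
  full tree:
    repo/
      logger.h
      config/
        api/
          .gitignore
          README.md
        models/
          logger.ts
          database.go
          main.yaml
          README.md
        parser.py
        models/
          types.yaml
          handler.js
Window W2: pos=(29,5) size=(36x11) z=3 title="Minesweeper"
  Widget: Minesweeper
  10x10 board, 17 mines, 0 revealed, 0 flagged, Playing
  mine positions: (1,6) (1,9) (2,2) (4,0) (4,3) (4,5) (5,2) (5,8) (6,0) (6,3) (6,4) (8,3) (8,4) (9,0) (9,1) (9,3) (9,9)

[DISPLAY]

                                                   
                                                   
                                                   
━━━━━━━━━━━━━┓       ┏━━━━━━━━━━━━━━━━━━━━━━━┓     
┏━━━━━━━━━━━━━━━━━━━━━━━━━━━━━━━━━━┓         ┃     
┃ Minesweeper                      ┃─────────┨     
┠──────────────────────────────────┨)        ┃     
┃■■■■■■■■■■                        ┃ B       ┃     
┃■■■■■■■■■■                        ┃---------┃     
┃■■■■■■■■■■                        ┃ta       ┃     
┃■■■■■■■■■■                        ┃     0   ┃     
┃■■■■■■■■■■                        ┃     0   ┃     
┃■■■■■■■■■■                        ┃     0   ┃     
┃■■■■■■■■■■                        ┃     0   ┃     
┗━━━━━━━━━━━━━━━━━━━━━━━━━━━━━━━━━━┛348.63   ┃     
             ┃       ┃  7   -19.04       0   ┃     
             ┃       ┃  8        0       0   ┃     


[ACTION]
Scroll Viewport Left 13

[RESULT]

                                                   
                                                   
                                                   
   ┏━━━━━━━━━━━━━━━━━━━━━━┓       ┏━━━━━━━━━━━━━━━━
   ┃ FileBrow┏━━━━━━━━━━━━━━━━━━━━━━━━━━━━━━━━━━┓  
   ┠─────────┃ Minesweeper                      ┃──
   ┃> [-] rep┠──────────────────────────────────┨) 
   ┃    logge┃■■■■■■■■■■                        ┃ B
   ┃    [+] c┃■■■■■■■■■■                        ┃--
   ┃         ┃■■■■■■■■■■                        ┃ta
   ┃         ┃■■■■■■■■■■                        ┃  
   ┃         ┃■■■■■■■■■■                        ┃  
   ┃         ┃■■■■■■■■■■                        ┃  
   ┃         ┃■■■■■■■■■■                        ┃  
   ┃         ┗━━━━━━━━━━━━━━━━━━━━━━━━━━━━━━━━━━┛34
   ┃                      ┃       ┃  7   -19.04    
   ┃                      ┃       ┃  8        0    


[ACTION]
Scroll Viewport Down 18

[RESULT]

   ┠─────────┃ Minesweeper                      ┃──
   ┃> [-] rep┠──────────────────────────────────┨) 
   ┃    logge┃■■■■■■■■■■                        ┃ B
   ┃    [+] c┃■■■■■■■■■■                        ┃--
   ┃         ┃■■■■■■■■■■                        ┃ta
   ┃         ┃■■■■■■■■■■                        ┃  
   ┃         ┃■■■■■■■■■■                        ┃  
   ┃         ┃■■■■■■■■■■                        ┃  
   ┃         ┃■■■■■■■■■■                        ┃  
   ┃         ┗━━━━━━━━━━━━━━━━━━━━━━━━━━━━━━━━━━┛34
   ┃                      ┃       ┃  7   -19.04    
   ┃                      ┃       ┃  8        0    
   ┃                      ┃       ┃  9        0    
   ┃                      ┃       ┃ 10        0    
   ┃                      ┃       ┃ 11        0    
   ┃                      ┃       ┃ 12        0    
   ┗━━━━━━━━━━━━━━━━━━━━━━┛       ┗━━━━━━━━━━━━━━━━


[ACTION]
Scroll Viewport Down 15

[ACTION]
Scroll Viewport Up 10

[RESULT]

                                                   
                                                   
                                                   
                                                   
   ┏━━━━━━━━━━━━━━━━━━━━━━┓       ┏━━━━━━━━━━━━━━━━
   ┃ FileBrow┏━━━━━━━━━━━━━━━━━━━━━━━━━━━━━━━━━━┓  
   ┠─────────┃ Minesweeper                      ┃──
   ┃> [-] rep┠──────────────────────────────────┨) 
   ┃    logge┃■■■■■■■■■■                        ┃ B
   ┃    [+] c┃■■■■■■■■■■                        ┃--
   ┃         ┃■■■■■■■■■■                        ┃ta
   ┃         ┃■■■■■■■■■■                        ┃  
   ┃         ┃■■■■■■■■■■                        ┃  
   ┃         ┃■■■■■■■■■■                        ┃  
   ┃         ┃■■■■■■■■■■                        ┃  
   ┃         ┗━━━━━━━━━━━━━━━━━━━━━━━━━━━━━━━━━━┛34
   ┃                      ┃       ┃  7   -19.04    
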